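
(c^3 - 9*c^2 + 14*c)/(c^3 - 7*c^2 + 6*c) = (c^2 - 9*c + 14)/(c^2 - 7*c + 6)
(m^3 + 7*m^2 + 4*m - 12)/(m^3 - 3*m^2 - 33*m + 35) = (m^2 + 8*m + 12)/(m^2 - 2*m - 35)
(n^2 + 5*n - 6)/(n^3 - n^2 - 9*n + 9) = (n + 6)/(n^2 - 9)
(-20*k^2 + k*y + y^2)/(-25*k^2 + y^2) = (-4*k + y)/(-5*k + y)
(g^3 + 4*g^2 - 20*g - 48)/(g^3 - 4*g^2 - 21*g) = (-g^3 - 4*g^2 + 20*g + 48)/(g*(-g^2 + 4*g + 21))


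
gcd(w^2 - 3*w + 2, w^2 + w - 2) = w - 1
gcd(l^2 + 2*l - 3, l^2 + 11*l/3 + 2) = l + 3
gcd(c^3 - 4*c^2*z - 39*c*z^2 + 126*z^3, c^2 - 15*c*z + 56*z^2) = -c + 7*z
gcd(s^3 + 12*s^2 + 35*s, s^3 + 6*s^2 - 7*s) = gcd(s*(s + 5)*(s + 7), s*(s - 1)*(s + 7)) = s^2 + 7*s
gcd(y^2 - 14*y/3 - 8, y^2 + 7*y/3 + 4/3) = y + 4/3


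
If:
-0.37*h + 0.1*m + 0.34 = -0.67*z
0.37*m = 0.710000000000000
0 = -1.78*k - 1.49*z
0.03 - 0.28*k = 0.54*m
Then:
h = 9.21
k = -3.59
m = 1.92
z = 4.29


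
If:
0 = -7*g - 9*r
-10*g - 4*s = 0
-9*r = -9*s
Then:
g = 0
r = 0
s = 0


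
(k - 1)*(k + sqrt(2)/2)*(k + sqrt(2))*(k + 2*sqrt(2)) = k^4 - k^3 + 7*sqrt(2)*k^3/2 - 7*sqrt(2)*k^2/2 + 7*k^2 - 7*k + 2*sqrt(2)*k - 2*sqrt(2)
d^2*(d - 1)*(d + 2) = d^4 + d^3 - 2*d^2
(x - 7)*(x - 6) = x^2 - 13*x + 42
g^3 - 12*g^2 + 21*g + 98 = (g - 7)^2*(g + 2)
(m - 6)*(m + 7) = m^2 + m - 42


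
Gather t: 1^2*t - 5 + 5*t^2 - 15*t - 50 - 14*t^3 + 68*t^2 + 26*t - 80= -14*t^3 + 73*t^2 + 12*t - 135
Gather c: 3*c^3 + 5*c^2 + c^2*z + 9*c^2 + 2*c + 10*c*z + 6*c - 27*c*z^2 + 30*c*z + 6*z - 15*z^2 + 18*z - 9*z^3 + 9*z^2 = 3*c^3 + c^2*(z + 14) + c*(-27*z^2 + 40*z + 8) - 9*z^3 - 6*z^2 + 24*z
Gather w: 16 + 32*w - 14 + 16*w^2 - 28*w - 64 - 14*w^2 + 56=2*w^2 + 4*w - 6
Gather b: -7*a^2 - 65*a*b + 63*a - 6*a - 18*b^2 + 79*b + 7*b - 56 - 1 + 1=-7*a^2 + 57*a - 18*b^2 + b*(86 - 65*a) - 56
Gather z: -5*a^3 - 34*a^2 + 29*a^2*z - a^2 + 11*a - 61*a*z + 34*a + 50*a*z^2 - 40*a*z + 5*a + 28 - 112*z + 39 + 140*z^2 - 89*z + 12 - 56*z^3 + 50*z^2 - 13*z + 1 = -5*a^3 - 35*a^2 + 50*a - 56*z^3 + z^2*(50*a + 190) + z*(29*a^2 - 101*a - 214) + 80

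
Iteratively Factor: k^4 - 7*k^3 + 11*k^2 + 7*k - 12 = (k - 3)*(k^3 - 4*k^2 - k + 4) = (k - 3)*(k - 1)*(k^2 - 3*k - 4) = (k - 3)*(k - 1)*(k + 1)*(k - 4)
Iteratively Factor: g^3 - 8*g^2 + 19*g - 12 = (g - 4)*(g^2 - 4*g + 3) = (g - 4)*(g - 3)*(g - 1)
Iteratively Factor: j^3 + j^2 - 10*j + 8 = (j - 2)*(j^2 + 3*j - 4) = (j - 2)*(j + 4)*(j - 1)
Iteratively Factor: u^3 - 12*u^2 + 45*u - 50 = (u - 2)*(u^2 - 10*u + 25) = (u - 5)*(u - 2)*(u - 5)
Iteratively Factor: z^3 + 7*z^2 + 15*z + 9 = (z + 1)*(z^2 + 6*z + 9) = (z + 1)*(z + 3)*(z + 3)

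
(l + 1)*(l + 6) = l^2 + 7*l + 6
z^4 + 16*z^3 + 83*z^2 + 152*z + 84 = (z + 1)*(z + 2)*(z + 6)*(z + 7)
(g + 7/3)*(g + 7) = g^2 + 28*g/3 + 49/3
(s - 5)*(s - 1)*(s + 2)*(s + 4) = s^4 - 23*s^2 - 18*s + 40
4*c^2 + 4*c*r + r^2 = (2*c + r)^2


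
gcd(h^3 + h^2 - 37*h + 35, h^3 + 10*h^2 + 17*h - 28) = h^2 + 6*h - 7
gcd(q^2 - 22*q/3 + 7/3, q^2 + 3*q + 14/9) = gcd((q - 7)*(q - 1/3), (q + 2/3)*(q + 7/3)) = 1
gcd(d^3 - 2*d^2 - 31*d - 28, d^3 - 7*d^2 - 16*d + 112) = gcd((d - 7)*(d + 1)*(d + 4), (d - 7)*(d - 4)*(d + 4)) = d^2 - 3*d - 28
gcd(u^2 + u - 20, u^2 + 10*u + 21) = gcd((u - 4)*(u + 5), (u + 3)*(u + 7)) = 1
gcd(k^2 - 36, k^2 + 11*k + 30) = k + 6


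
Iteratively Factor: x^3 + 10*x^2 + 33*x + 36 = (x + 4)*(x^2 + 6*x + 9) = (x + 3)*(x + 4)*(x + 3)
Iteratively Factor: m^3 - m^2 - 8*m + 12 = (m + 3)*(m^2 - 4*m + 4) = (m - 2)*(m + 3)*(m - 2)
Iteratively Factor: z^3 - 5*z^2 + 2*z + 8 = (z - 4)*(z^2 - z - 2) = (z - 4)*(z + 1)*(z - 2)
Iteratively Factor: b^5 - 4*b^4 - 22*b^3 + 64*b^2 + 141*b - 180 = (b - 1)*(b^4 - 3*b^3 - 25*b^2 + 39*b + 180) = (b - 1)*(b + 3)*(b^3 - 6*b^2 - 7*b + 60) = (b - 1)*(b + 3)^2*(b^2 - 9*b + 20) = (b - 5)*(b - 1)*(b + 3)^2*(b - 4)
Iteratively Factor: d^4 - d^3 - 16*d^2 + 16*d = (d - 4)*(d^3 + 3*d^2 - 4*d) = d*(d - 4)*(d^2 + 3*d - 4) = d*(d - 4)*(d - 1)*(d + 4)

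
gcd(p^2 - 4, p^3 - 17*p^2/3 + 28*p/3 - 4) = p - 2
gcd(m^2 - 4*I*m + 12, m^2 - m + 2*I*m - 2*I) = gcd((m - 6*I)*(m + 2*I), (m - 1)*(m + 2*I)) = m + 2*I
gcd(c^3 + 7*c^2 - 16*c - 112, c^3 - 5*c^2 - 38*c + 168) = c - 4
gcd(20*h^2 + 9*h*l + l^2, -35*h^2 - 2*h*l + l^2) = 5*h + l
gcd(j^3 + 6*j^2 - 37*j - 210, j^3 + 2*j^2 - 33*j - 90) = j^2 - j - 30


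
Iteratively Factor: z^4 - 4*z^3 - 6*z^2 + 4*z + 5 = (z - 5)*(z^3 + z^2 - z - 1) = (z - 5)*(z - 1)*(z^2 + 2*z + 1) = (z - 5)*(z - 1)*(z + 1)*(z + 1)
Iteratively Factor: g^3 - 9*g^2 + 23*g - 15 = (g - 3)*(g^2 - 6*g + 5) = (g - 3)*(g - 1)*(g - 5)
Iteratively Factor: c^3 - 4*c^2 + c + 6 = (c - 2)*(c^2 - 2*c - 3) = (c - 3)*(c - 2)*(c + 1)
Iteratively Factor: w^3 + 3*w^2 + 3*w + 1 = (w + 1)*(w^2 + 2*w + 1) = (w + 1)^2*(w + 1)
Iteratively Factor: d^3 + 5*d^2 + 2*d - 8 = (d + 4)*(d^2 + d - 2) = (d - 1)*(d + 4)*(d + 2)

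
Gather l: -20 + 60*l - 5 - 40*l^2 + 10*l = -40*l^2 + 70*l - 25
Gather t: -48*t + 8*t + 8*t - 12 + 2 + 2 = -32*t - 8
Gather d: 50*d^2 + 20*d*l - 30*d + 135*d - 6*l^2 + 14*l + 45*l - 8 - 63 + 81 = 50*d^2 + d*(20*l + 105) - 6*l^2 + 59*l + 10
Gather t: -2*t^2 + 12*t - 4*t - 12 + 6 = -2*t^2 + 8*t - 6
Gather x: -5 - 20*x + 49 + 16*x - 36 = 8 - 4*x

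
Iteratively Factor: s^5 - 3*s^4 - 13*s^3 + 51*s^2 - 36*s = (s + 4)*(s^4 - 7*s^3 + 15*s^2 - 9*s) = (s - 3)*(s + 4)*(s^3 - 4*s^2 + 3*s) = s*(s - 3)*(s + 4)*(s^2 - 4*s + 3) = s*(s - 3)*(s - 1)*(s + 4)*(s - 3)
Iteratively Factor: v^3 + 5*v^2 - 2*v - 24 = (v + 3)*(v^2 + 2*v - 8) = (v + 3)*(v + 4)*(v - 2)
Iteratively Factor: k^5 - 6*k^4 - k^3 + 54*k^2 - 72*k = (k)*(k^4 - 6*k^3 - k^2 + 54*k - 72) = k*(k - 3)*(k^3 - 3*k^2 - 10*k + 24) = k*(k - 3)*(k + 3)*(k^2 - 6*k + 8) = k*(k - 4)*(k - 3)*(k + 3)*(k - 2)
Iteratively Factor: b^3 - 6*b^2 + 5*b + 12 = (b - 3)*(b^2 - 3*b - 4) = (b - 4)*(b - 3)*(b + 1)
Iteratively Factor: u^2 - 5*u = (u)*(u - 5)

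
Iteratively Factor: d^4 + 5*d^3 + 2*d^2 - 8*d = (d)*(d^3 + 5*d^2 + 2*d - 8) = d*(d + 4)*(d^2 + d - 2) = d*(d - 1)*(d + 4)*(d + 2)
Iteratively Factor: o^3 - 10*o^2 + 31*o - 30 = (o - 5)*(o^2 - 5*o + 6) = (o - 5)*(o - 3)*(o - 2)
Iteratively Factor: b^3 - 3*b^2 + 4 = (b - 2)*(b^2 - b - 2) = (b - 2)*(b + 1)*(b - 2)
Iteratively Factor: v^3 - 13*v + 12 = (v + 4)*(v^2 - 4*v + 3) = (v - 1)*(v + 4)*(v - 3)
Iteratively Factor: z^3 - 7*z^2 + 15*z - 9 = (z - 1)*(z^2 - 6*z + 9) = (z - 3)*(z - 1)*(z - 3)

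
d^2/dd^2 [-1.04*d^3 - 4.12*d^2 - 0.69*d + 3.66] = -6.24*d - 8.24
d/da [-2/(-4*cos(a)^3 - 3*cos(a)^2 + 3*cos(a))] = 12*(sin(2*a) + sin(3*a))/((cos(2*a) + 1)*(3*cos(a) + 2*cos(2*a) - 1)^2)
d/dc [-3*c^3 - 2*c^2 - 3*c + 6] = -9*c^2 - 4*c - 3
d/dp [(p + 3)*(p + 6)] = 2*p + 9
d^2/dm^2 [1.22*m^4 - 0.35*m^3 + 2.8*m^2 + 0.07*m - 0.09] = 14.64*m^2 - 2.1*m + 5.6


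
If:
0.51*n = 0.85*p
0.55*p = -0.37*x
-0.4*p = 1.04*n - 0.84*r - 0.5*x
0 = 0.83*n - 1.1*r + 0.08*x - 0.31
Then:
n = -0.21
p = -0.12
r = -0.42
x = 0.18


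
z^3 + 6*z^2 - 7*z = z*(z - 1)*(z + 7)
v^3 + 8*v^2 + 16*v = v*(v + 4)^2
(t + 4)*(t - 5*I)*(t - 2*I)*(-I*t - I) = -I*t^4 - 7*t^3 - 5*I*t^3 - 35*t^2 + 6*I*t^2 - 28*t + 50*I*t + 40*I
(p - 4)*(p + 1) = p^2 - 3*p - 4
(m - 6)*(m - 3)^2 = m^3 - 12*m^2 + 45*m - 54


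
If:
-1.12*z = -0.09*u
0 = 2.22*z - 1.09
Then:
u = 6.11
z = 0.49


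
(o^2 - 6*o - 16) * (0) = 0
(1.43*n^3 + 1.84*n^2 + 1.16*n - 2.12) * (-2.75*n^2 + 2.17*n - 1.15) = -3.9325*n^5 - 1.9569*n^4 - 0.8417*n^3 + 6.2312*n^2 - 5.9344*n + 2.438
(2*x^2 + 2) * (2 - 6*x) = -12*x^3 + 4*x^2 - 12*x + 4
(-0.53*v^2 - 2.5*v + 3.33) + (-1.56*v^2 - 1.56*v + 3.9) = -2.09*v^2 - 4.06*v + 7.23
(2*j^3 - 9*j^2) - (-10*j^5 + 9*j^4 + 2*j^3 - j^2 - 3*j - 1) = 10*j^5 - 9*j^4 - 8*j^2 + 3*j + 1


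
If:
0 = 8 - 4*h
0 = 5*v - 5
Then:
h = 2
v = 1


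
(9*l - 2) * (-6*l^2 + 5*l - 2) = -54*l^3 + 57*l^2 - 28*l + 4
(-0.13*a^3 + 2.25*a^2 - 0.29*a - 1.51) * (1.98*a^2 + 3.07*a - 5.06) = -0.2574*a^5 + 4.0559*a^4 + 6.9911*a^3 - 15.2651*a^2 - 3.1683*a + 7.6406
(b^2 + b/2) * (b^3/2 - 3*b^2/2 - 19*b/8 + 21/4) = b^5/2 - 5*b^4/4 - 25*b^3/8 + 65*b^2/16 + 21*b/8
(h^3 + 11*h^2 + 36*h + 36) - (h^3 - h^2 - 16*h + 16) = 12*h^2 + 52*h + 20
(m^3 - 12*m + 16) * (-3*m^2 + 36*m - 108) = -3*m^5 + 36*m^4 - 72*m^3 - 480*m^2 + 1872*m - 1728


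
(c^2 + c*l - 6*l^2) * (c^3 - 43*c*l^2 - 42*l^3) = c^5 + c^4*l - 49*c^3*l^2 - 85*c^2*l^3 + 216*c*l^4 + 252*l^5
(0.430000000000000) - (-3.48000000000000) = 3.91000000000000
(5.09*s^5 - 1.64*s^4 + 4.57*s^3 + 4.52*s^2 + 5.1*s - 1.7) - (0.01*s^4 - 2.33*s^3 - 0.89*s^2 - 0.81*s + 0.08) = 5.09*s^5 - 1.65*s^4 + 6.9*s^3 + 5.41*s^2 + 5.91*s - 1.78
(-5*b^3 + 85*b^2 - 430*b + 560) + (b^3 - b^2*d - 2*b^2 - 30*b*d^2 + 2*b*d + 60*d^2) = -4*b^3 - b^2*d + 83*b^2 - 30*b*d^2 + 2*b*d - 430*b + 60*d^2 + 560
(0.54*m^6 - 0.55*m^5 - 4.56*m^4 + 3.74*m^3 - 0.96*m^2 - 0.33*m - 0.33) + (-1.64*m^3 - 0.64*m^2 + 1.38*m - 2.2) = 0.54*m^6 - 0.55*m^5 - 4.56*m^4 + 2.1*m^3 - 1.6*m^2 + 1.05*m - 2.53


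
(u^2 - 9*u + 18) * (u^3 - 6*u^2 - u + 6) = u^5 - 15*u^4 + 71*u^3 - 93*u^2 - 72*u + 108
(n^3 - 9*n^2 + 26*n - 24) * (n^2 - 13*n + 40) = n^5 - 22*n^4 + 183*n^3 - 722*n^2 + 1352*n - 960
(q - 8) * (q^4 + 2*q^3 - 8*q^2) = q^5 - 6*q^4 - 24*q^3 + 64*q^2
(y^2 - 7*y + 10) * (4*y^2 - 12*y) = 4*y^4 - 40*y^3 + 124*y^2 - 120*y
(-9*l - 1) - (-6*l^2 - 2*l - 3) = 6*l^2 - 7*l + 2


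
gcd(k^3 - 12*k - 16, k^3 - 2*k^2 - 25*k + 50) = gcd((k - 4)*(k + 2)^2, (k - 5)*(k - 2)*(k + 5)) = 1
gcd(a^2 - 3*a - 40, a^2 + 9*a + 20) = a + 5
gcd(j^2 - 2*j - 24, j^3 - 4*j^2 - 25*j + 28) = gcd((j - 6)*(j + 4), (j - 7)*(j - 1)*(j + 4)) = j + 4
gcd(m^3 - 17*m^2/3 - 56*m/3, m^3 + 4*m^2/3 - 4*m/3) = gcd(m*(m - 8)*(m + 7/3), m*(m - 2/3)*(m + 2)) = m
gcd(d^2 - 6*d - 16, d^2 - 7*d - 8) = d - 8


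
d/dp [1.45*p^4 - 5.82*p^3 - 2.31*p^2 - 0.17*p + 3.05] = 5.8*p^3 - 17.46*p^2 - 4.62*p - 0.17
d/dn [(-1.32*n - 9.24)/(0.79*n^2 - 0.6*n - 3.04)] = (1.0428*n^2 + 14.5992*n - 1.5312)/(0.6241*n^4 - 0.948*n^3 - 4.4432*n^2 + 3.648*n + 9.2416)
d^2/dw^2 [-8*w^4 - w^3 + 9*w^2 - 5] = -96*w^2 - 6*w + 18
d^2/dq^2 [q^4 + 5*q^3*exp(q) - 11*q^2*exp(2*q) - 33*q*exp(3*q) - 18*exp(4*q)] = 5*q^3*exp(q) - 44*q^2*exp(2*q) + 30*q^2*exp(q) + 12*q^2 - 297*q*exp(3*q) - 88*q*exp(2*q) + 30*q*exp(q) - 288*exp(4*q) - 198*exp(3*q) - 22*exp(2*q)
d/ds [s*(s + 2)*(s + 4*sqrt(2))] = 3*s^2 + 4*s + 8*sqrt(2)*s + 8*sqrt(2)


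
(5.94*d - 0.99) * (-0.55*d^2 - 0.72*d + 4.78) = -3.267*d^3 - 3.7323*d^2 + 29.106*d - 4.7322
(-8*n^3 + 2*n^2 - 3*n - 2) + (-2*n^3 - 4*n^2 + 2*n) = -10*n^3 - 2*n^2 - n - 2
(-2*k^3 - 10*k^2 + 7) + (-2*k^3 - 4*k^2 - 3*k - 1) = -4*k^3 - 14*k^2 - 3*k + 6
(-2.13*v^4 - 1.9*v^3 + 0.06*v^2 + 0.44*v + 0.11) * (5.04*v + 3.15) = -10.7352*v^5 - 16.2855*v^4 - 5.6826*v^3 + 2.4066*v^2 + 1.9404*v + 0.3465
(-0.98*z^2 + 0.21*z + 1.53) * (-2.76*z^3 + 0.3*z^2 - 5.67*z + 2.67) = 2.7048*z^5 - 0.8736*z^4 + 1.3968*z^3 - 3.3483*z^2 - 8.1144*z + 4.0851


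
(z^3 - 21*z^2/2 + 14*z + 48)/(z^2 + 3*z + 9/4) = 2*(z^2 - 12*z + 32)/(2*z + 3)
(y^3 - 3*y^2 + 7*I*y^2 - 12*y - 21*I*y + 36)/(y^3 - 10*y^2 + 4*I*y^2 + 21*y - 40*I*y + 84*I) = (y + 3*I)/(y - 7)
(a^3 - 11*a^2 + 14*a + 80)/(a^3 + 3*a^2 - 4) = (a^2 - 13*a + 40)/(a^2 + a - 2)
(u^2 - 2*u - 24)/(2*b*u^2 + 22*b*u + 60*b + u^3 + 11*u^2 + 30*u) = (u^2 - 2*u - 24)/(2*b*u^2 + 22*b*u + 60*b + u^3 + 11*u^2 + 30*u)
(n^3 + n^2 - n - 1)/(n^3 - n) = (n + 1)/n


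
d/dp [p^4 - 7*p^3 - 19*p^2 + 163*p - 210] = 4*p^3 - 21*p^2 - 38*p + 163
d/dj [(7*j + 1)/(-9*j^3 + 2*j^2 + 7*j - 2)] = (126*j^3 + 13*j^2 - 4*j - 21)/(81*j^6 - 36*j^5 - 122*j^4 + 64*j^3 + 41*j^2 - 28*j + 4)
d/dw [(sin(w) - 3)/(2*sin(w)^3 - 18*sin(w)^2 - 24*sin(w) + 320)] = (-sin(w)^3 + 9*sin(w)^2 - 27*sin(w) + 62)*cos(w)/((sin(w) - 8)^2*(sin(w) - 5)^2*(sin(w) + 4)^2)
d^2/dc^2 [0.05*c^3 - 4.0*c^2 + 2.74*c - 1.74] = 0.3*c - 8.0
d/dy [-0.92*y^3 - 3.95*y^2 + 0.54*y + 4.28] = -2.76*y^2 - 7.9*y + 0.54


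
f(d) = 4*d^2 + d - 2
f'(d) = 8*d + 1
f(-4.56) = 76.61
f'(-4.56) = -35.48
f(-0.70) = -0.74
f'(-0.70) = -4.60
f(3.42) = 48.21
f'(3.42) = 28.36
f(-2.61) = 22.64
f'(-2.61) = -19.88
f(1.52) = 8.76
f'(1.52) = 13.16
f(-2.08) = 13.23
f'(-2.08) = -15.64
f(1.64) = 10.40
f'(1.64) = 14.12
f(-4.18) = 63.71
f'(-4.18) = -32.44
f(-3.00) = 31.00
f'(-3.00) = -23.00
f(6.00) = 148.00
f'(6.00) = 49.00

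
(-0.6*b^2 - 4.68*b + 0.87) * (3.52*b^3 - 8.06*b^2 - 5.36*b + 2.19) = -2.112*b^5 - 11.6376*b^4 + 43.9992*b^3 + 16.7586*b^2 - 14.9124*b + 1.9053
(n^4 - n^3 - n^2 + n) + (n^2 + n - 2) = n^4 - n^3 + 2*n - 2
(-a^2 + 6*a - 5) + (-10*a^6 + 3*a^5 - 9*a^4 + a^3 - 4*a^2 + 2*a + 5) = -10*a^6 + 3*a^5 - 9*a^4 + a^3 - 5*a^2 + 8*a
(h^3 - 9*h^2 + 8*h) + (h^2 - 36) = h^3 - 8*h^2 + 8*h - 36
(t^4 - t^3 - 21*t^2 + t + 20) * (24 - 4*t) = -4*t^5 + 28*t^4 + 60*t^3 - 508*t^2 - 56*t + 480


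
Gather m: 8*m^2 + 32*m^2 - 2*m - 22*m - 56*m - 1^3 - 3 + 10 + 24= 40*m^2 - 80*m + 30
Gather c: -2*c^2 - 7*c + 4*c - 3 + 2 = -2*c^2 - 3*c - 1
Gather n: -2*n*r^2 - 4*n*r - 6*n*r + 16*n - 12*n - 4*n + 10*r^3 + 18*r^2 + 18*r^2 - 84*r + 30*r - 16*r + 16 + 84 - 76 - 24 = n*(-2*r^2 - 10*r) + 10*r^3 + 36*r^2 - 70*r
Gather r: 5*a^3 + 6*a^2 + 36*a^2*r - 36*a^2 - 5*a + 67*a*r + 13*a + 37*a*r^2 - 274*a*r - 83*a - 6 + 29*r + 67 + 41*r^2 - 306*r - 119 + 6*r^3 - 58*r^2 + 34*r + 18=5*a^3 - 30*a^2 - 75*a + 6*r^3 + r^2*(37*a - 17) + r*(36*a^2 - 207*a - 243) - 40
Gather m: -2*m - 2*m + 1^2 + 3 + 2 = 6 - 4*m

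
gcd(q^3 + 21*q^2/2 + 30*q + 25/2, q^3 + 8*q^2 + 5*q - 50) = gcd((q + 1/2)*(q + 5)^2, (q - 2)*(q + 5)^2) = q^2 + 10*q + 25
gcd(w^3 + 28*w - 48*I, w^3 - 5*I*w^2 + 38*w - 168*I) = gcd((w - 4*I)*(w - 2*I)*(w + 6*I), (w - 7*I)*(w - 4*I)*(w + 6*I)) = w^2 + 2*I*w + 24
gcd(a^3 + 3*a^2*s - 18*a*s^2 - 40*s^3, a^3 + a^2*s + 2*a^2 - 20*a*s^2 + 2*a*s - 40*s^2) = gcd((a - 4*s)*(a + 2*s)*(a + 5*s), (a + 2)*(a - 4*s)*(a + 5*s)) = -a^2 - a*s + 20*s^2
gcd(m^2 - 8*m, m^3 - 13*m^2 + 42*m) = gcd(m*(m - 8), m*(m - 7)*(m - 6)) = m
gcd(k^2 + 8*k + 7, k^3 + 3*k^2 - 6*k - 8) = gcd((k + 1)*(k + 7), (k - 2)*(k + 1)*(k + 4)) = k + 1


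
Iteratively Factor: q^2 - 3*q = (q)*(q - 3)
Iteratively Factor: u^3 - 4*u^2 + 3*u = (u - 3)*(u^2 - u) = u*(u - 3)*(u - 1)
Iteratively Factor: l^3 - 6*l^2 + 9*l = (l - 3)*(l^2 - 3*l) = (l - 3)^2*(l)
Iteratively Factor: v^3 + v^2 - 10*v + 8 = (v - 2)*(v^2 + 3*v - 4) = (v - 2)*(v - 1)*(v + 4)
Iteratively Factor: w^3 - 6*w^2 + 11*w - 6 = (w - 2)*(w^2 - 4*w + 3) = (w - 2)*(w - 1)*(w - 3)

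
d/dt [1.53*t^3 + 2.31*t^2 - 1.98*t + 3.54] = 4.59*t^2 + 4.62*t - 1.98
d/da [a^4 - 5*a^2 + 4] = 4*a^3 - 10*a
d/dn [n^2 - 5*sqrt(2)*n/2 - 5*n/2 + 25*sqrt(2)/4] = 2*n - 5*sqrt(2)/2 - 5/2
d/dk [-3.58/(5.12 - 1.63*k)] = -5.8354/(1.63*k - 5.12)^2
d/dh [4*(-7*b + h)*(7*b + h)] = 8*h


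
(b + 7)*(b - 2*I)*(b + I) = b^3 + 7*b^2 - I*b^2 + 2*b - 7*I*b + 14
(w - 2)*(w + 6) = w^2 + 4*w - 12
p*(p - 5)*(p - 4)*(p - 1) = p^4 - 10*p^3 + 29*p^2 - 20*p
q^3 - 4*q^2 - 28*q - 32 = (q - 8)*(q + 2)^2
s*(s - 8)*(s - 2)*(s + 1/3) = s^4 - 29*s^3/3 + 38*s^2/3 + 16*s/3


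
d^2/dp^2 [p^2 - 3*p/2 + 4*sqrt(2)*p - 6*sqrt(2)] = 2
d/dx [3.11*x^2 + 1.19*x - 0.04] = 6.22*x + 1.19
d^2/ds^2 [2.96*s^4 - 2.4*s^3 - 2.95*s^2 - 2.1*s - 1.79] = 35.52*s^2 - 14.4*s - 5.9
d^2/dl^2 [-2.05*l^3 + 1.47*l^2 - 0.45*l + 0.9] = 2.94 - 12.3*l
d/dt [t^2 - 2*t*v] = 2*t - 2*v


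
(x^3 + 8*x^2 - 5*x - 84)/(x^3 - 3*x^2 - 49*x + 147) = (x + 4)/(x - 7)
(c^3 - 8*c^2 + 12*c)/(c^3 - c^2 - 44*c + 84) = c/(c + 7)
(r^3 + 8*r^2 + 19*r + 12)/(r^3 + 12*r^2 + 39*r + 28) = (r + 3)/(r + 7)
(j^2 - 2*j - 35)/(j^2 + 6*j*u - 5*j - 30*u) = (j^2 - 2*j - 35)/(j^2 + 6*j*u - 5*j - 30*u)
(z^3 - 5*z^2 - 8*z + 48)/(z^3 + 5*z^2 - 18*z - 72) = (z - 4)/(z + 6)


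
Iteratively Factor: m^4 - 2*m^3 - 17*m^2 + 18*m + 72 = (m - 3)*(m^3 + m^2 - 14*m - 24) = (m - 4)*(m - 3)*(m^2 + 5*m + 6) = (m - 4)*(m - 3)*(m + 2)*(m + 3)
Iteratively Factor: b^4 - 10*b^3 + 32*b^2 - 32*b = (b - 4)*(b^3 - 6*b^2 + 8*b) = (b - 4)*(b - 2)*(b^2 - 4*b) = b*(b - 4)*(b - 2)*(b - 4)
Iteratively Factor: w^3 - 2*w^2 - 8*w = (w + 2)*(w^2 - 4*w) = w*(w + 2)*(w - 4)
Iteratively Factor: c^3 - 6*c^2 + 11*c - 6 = (c - 1)*(c^2 - 5*c + 6) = (c - 3)*(c - 1)*(c - 2)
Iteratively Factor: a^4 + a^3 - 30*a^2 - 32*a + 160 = (a + 4)*(a^3 - 3*a^2 - 18*a + 40) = (a - 2)*(a + 4)*(a^2 - a - 20) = (a - 5)*(a - 2)*(a + 4)*(a + 4)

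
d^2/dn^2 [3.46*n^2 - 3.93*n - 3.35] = 6.92000000000000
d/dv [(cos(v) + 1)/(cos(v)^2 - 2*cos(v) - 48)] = (cos(v)^2 + 2*cos(v) + 46)*sin(v)/(sin(v)^2 + 2*cos(v) + 47)^2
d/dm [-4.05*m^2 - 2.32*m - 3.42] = -8.1*m - 2.32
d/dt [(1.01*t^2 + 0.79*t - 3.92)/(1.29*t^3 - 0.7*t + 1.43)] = ((2.02*t + 0.79)*(1.29*t^3 - 0.7*t + 1.43) - (3.87*t^2 - 0.7)*(1.01*t^2 + 0.79*t - 3.92))/(1.29*t^3 - 0.7*t + 1.43)^2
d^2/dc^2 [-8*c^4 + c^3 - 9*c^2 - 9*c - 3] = -96*c^2 + 6*c - 18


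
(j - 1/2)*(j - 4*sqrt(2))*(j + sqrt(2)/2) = j^3 - 7*sqrt(2)*j^2/2 - j^2/2 - 4*j + 7*sqrt(2)*j/4 + 2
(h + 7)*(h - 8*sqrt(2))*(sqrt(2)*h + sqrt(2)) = sqrt(2)*h^3 - 16*h^2 + 8*sqrt(2)*h^2 - 128*h + 7*sqrt(2)*h - 112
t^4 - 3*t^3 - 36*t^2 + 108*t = t*(t - 6)*(t - 3)*(t + 6)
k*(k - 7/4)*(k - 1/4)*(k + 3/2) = k^4 - k^3/2 - 41*k^2/16 + 21*k/32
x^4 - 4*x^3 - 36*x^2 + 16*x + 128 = (x - 8)*(x - 2)*(x + 2)*(x + 4)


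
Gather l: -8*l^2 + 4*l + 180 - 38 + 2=-8*l^2 + 4*l + 144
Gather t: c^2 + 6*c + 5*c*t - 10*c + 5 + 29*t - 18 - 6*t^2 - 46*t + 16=c^2 - 4*c - 6*t^2 + t*(5*c - 17) + 3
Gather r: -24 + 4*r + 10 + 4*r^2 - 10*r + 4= 4*r^2 - 6*r - 10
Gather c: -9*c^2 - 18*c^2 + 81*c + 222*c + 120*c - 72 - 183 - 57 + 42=-27*c^2 + 423*c - 270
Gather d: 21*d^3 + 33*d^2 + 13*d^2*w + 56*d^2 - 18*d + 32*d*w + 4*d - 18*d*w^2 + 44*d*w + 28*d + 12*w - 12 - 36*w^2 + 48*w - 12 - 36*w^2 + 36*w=21*d^3 + d^2*(13*w + 89) + d*(-18*w^2 + 76*w + 14) - 72*w^2 + 96*w - 24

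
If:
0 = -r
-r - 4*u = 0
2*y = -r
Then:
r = 0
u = 0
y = 0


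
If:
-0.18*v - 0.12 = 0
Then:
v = -0.67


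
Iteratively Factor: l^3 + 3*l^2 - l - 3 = (l - 1)*(l^2 + 4*l + 3) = (l - 1)*(l + 1)*(l + 3)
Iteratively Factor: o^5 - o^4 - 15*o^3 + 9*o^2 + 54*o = (o)*(o^4 - o^3 - 15*o^2 + 9*o + 54) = o*(o + 3)*(o^3 - 4*o^2 - 3*o + 18) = o*(o + 2)*(o + 3)*(o^2 - 6*o + 9) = o*(o - 3)*(o + 2)*(o + 3)*(o - 3)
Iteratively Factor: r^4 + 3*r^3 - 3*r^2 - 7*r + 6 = (r - 1)*(r^3 + 4*r^2 + r - 6) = (r - 1)*(r + 3)*(r^2 + r - 2) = (r - 1)^2*(r + 3)*(r + 2)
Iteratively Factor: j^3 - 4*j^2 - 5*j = (j - 5)*(j^2 + j) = j*(j - 5)*(j + 1)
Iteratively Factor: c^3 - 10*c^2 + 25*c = (c - 5)*(c^2 - 5*c) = c*(c - 5)*(c - 5)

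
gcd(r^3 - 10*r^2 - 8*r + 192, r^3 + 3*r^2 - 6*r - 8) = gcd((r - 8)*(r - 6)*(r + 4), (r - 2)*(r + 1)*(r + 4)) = r + 4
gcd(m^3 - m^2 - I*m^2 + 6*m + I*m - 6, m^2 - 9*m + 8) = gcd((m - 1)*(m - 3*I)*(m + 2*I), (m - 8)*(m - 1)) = m - 1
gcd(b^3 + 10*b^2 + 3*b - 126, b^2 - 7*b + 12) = b - 3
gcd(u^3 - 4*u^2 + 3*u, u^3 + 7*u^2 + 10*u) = u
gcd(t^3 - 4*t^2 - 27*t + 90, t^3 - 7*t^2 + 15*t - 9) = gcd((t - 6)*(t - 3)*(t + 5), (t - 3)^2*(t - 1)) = t - 3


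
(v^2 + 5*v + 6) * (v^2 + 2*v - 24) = v^4 + 7*v^3 - 8*v^2 - 108*v - 144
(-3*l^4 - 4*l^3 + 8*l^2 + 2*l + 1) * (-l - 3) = 3*l^5 + 13*l^4 + 4*l^3 - 26*l^2 - 7*l - 3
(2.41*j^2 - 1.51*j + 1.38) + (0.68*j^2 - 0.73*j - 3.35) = 3.09*j^2 - 2.24*j - 1.97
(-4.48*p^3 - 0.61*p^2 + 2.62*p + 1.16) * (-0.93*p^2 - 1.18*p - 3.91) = 4.1664*p^5 + 5.8537*p^4 + 15.8*p^3 - 1.7853*p^2 - 11.613*p - 4.5356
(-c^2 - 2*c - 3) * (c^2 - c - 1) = -c^4 - c^3 + 5*c + 3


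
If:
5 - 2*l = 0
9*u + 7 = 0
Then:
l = 5/2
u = -7/9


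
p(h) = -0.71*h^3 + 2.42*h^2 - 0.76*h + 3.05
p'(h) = -2.13*h^2 + 4.84*h - 0.76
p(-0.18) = 3.27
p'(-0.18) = -1.70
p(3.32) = 1.22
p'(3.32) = -8.17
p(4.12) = -8.66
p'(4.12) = -16.97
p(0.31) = 3.03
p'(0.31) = 0.54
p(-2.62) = 34.42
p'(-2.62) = -28.06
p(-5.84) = 231.44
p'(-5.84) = -101.67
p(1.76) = 5.34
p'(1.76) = 1.16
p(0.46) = 3.14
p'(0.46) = 1.02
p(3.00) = 3.38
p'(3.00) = -5.41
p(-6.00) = 248.09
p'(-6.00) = -106.48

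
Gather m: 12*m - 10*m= 2*m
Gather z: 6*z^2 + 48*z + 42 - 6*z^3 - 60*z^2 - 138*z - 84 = -6*z^3 - 54*z^2 - 90*z - 42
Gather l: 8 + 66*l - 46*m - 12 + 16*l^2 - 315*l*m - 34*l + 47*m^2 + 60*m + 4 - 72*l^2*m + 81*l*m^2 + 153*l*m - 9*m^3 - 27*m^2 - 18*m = l^2*(16 - 72*m) + l*(81*m^2 - 162*m + 32) - 9*m^3 + 20*m^2 - 4*m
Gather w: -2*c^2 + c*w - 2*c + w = -2*c^2 - 2*c + w*(c + 1)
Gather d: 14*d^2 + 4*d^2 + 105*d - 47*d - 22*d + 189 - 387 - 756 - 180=18*d^2 + 36*d - 1134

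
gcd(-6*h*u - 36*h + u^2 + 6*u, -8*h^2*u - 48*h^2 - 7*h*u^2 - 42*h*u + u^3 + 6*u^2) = u + 6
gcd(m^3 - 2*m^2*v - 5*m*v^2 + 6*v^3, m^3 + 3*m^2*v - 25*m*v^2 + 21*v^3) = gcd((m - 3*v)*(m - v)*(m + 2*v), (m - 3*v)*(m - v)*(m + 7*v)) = m^2 - 4*m*v + 3*v^2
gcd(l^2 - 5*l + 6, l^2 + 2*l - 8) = l - 2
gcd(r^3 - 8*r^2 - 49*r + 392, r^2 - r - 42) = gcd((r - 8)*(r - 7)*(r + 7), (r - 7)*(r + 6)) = r - 7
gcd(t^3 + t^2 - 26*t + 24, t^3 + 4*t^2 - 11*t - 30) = 1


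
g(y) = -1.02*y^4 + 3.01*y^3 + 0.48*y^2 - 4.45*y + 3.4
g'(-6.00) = 1196.15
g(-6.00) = -1924.70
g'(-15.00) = 15782.90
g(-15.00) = -61618.10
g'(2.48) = -8.76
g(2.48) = 2.64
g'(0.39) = -2.94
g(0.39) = 1.89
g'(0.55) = -1.87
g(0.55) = 1.51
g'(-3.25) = 227.87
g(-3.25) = -194.19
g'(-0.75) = 1.63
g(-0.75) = 5.41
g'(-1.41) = 23.59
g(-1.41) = -1.84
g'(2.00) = 0.95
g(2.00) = 4.18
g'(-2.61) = 127.10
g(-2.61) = -82.57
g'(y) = -4.08*y^3 + 9.03*y^2 + 0.96*y - 4.45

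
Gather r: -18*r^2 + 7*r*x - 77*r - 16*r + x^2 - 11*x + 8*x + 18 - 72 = -18*r^2 + r*(7*x - 93) + x^2 - 3*x - 54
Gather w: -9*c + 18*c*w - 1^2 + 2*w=-9*c + w*(18*c + 2) - 1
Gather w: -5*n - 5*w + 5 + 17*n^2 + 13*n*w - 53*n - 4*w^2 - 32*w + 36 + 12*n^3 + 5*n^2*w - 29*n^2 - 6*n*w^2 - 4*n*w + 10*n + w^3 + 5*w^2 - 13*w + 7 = 12*n^3 - 12*n^2 - 48*n + w^3 + w^2*(1 - 6*n) + w*(5*n^2 + 9*n - 50) + 48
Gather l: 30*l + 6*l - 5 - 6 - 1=36*l - 12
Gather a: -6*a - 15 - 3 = -6*a - 18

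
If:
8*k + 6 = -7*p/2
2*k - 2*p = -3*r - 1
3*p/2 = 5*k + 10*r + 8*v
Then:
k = 168*v/283 - 256/283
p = 100/283 - 384*v/283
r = 143/283 - 368*v/283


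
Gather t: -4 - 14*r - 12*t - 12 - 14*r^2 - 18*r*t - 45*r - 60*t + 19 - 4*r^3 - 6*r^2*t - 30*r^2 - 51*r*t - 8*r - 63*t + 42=-4*r^3 - 44*r^2 - 67*r + t*(-6*r^2 - 69*r - 135) + 45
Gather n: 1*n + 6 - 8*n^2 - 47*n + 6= -8*n^2 - 46*n + 12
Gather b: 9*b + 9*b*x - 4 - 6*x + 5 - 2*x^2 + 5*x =b*(9*x + 9) - 2*x^2 - x + 1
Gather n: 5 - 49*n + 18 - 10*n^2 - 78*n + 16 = -10*n^2 - 127*n + 39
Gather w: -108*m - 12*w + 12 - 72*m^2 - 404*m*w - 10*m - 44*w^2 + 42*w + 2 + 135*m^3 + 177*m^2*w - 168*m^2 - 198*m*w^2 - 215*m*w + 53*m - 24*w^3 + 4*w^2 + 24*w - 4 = 135*m^3 - 240*m^2 - 65*m - 24*w^3 + w^2*(-198*m - 40) + w*(177*m^2 - 619*m + 54) + 10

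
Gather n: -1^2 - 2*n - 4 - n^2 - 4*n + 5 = -n^2 - 6*n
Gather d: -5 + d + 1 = d - 4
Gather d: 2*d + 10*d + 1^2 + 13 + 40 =12*d + 54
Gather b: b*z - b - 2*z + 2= b*(z - 1) - 2*z + 2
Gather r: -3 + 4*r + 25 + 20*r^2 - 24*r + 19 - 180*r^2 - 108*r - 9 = -160*r^2 - 128*r + 32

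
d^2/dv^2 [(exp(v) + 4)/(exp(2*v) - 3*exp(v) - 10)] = (exp(4*v) + 19*exp(3*v) + 24*exp(2*v) + 166*exp(v) - 20)*exp(v)/(exp(6*v) - 9*exp(5*v) - 3*exp(4*v) + 153*exp(3*v) + 30*exp(2*v) - 900*exp(v) - 1000)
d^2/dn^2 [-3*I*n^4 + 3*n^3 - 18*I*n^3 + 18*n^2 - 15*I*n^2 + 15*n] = -36*I*n^2 + n*(18 - 108*I) + 36 - 30*I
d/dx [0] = 0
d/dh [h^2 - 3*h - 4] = 2*h - 3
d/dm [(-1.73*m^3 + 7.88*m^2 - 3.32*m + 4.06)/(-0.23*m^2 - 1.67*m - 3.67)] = (0.3979*m^4 + 5.7782*m^3 + 5.1241*m^2 - 55.9716*m + 18.9646)/(0.0529*m^4 + 0.7682*m^3 + 4.4771*m^2 + 12.2578*m + 13.4689)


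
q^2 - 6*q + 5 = (q - 5)*(q - 1)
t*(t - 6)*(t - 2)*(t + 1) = t^4 - 7*t^3 + 4*t^2 + 12*t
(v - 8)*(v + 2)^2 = v^3 - 4*v^2 - 28*v - 32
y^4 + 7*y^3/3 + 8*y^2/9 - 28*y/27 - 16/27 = (y - 2/3)*(y + 2/3)*(y + 1)*(y + 4/3)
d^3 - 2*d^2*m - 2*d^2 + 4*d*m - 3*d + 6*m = (d - 3)*(d + 1)*(d - 2*m)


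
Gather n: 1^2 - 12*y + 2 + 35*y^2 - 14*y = 35*y^2 - 26*y + 3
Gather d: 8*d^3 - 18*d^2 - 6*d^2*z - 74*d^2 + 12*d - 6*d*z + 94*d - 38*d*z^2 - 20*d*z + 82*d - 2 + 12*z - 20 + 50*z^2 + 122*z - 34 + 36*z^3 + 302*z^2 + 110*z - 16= 8*d^3 + d^2*(-6*z - 92) + d*(-38*z^2 - 26*z + 188) + 36*z^3 + 352*z^2 + 244*z - 72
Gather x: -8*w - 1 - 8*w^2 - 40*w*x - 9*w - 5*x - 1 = -8*w^2 - 17*w + x*(-40*w - 5) - 2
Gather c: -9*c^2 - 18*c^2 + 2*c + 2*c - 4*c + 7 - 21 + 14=-27*c^2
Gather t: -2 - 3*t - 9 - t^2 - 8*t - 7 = -t^2 - 11*t - 18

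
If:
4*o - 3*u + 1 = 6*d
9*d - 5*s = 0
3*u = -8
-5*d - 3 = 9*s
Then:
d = -15/106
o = -261/106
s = -27/106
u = -8/3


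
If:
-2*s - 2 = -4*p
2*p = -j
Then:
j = -s - 1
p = s/2 + 1/2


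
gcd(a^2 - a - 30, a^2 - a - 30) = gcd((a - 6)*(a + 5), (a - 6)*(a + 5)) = a^2 - a - 30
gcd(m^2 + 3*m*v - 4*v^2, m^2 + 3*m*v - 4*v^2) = -m^2 - 3*m*v + 4*v^2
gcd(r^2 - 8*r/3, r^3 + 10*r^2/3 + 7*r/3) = r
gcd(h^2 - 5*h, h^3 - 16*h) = h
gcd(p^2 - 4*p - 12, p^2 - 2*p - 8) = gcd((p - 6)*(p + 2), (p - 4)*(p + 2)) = p + 2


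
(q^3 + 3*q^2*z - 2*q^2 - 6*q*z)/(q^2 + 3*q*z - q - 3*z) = q*(q - 2)/(q - 1)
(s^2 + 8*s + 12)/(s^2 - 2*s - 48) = (s + 2)/(s - 8)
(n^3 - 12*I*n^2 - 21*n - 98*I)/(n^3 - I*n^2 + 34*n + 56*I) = (n - 7*I)/(n + 4*I)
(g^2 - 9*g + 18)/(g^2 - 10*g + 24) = (g - 3)/(g - 4)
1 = 1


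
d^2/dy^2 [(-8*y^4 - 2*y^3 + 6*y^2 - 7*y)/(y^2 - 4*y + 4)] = 2*(-8*y^4 + 64*y^3 - 192*y^2 - 7*y - 4)/(y^4 - 8*y^3 + 24*y^2 - 32*y + 16)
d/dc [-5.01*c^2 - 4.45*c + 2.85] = -10.02*c - 4.45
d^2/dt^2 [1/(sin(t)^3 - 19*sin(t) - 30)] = (9*sin(t)^6 - 50*sin(t)^4 + 270*sin(t)^3 + 475*sin(t)^2 - 750*sin(t) - 722)/(-sin(t)^3 + 19*sin(t) + 30)^3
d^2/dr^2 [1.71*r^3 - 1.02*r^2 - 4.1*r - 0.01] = 10.26*r - 2.04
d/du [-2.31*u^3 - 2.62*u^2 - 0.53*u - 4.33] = -6.93*u^2 - 5.24*u - 0.53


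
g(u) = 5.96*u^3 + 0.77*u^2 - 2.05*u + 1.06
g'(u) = 17.88*u^2 + 1.54*u - 2.05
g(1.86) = 38.26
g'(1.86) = 62.67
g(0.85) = 3.53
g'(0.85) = 12.18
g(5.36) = 929.98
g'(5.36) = 519.89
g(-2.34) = -66.29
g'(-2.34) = 92.25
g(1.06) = 6.85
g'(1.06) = 19.67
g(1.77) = 32.89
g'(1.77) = 56.69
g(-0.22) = 1.48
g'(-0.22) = -1.52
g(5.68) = 1106.43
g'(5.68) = 583.55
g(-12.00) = -10162.34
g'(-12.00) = 2554.19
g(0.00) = 1.06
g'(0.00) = -2.05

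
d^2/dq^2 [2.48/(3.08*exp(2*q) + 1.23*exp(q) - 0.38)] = (2.48*(6.16*exp(q) + 1.23)*(12.32*exp(q) + 2.46)*exp(q) - (30.5536*exp(q) + 3.0504)*(3.08*exp(2*q) + 1.23*exp(q) - 0.38))*exp(q)/(3.08*exp(2*q) + 1.23*exp(q) - 0.38)^3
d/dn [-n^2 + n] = 1 - 2*n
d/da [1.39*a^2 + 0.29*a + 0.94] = 2.78*a + 0.29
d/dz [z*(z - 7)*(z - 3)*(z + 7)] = 4*z^3 - 9*z^2 - 98*z + 147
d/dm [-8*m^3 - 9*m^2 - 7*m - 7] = -24*m^2 - 18*m - 7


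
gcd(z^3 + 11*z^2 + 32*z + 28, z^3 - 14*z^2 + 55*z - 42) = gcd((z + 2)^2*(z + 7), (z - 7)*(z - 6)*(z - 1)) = 1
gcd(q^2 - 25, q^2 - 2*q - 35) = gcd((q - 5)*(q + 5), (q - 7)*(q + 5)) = q + 5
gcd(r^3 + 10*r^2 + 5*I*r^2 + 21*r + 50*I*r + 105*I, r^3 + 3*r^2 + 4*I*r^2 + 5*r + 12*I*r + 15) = r^2 + r*(3 + 5*I) + 15*I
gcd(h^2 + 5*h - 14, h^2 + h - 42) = h + 7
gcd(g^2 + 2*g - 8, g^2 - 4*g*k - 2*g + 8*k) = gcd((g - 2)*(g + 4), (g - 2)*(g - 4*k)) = g - 2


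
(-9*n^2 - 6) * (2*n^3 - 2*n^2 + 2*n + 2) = -18*n^5 + 18*n^4 - 30*n^3 - 6*n^2 - 12*n - 12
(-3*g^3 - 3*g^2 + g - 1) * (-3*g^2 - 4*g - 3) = 9*g^5 + 21*g^4 + 18*g^3 + 8*g^2 + g + 3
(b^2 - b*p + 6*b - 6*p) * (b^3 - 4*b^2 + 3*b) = b^5 - b^4*p + 2*b^4 - 2*b^3*p - 21*b^3 + 21*b^2*p + 18*b^2 - 18*b*p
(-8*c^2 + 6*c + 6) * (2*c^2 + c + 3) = -16*c^4 + 4*c^3 - 6*c^2 + 24*c + 18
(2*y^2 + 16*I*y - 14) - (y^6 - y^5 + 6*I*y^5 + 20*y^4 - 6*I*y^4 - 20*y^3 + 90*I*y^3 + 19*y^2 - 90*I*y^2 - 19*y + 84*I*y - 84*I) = -y^6 + y^5 - 6*I*y^5 - 20*y^4 + 6*I*y^4 + 20*y^3 - 90*I*y^3 - 17*y^2 + 90*I*y^2 + 19*y - 68*I*y - 14 + 84*I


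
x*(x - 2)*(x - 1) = x^3 - 3*x^2 + 2*x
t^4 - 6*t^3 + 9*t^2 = t^2*(t - 3)^2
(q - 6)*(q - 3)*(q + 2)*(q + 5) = q^4 - 2*q^3 - 35*q^2 + 36*q + 180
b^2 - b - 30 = (b - 6)*(b + 5)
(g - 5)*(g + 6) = g^2 + g - 30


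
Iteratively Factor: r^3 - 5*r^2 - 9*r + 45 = (r - 5)*(r^2 - 9) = (r - 5)*(r + 3)*(r - 3)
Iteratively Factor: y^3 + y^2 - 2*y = (y - 1)*(y^2 + 2*y) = y*(y - 1)*(y + 2)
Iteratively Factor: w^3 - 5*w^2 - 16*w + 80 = (w - 5)*(w^2 - 16) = (w - 5)*(w + 4)*(w - 4)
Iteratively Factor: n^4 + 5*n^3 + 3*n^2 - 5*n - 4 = (n + 1)*(n^3 + 4*n^2 - n - 4) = (n - 1)*(n + 1)*(n^2 + 5*n + 4) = (n - 1)*(n + 1)*(n + 4)*(n + 1)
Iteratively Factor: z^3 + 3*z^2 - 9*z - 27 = (z + 3)*(z^2 - 9) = (z + 3)^2*(z - 3)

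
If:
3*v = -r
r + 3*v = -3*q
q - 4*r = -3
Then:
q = 0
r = 3/4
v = -1/4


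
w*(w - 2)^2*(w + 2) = w^4 - 2*w^3 - 4*w^2 + 8*w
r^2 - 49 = (r - 7)*(r + 7)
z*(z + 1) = z^2 + z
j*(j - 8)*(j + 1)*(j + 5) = j^4 - 2*j^3 - 43*j^2 - 40*j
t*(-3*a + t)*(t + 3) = -3*a*t^2 - 9*a*t + t^3 + 3*t^2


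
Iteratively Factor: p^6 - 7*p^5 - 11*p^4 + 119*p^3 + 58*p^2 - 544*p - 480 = (p + 2)*(p^5 - 9*p^4 + 7*p^3 + 105*p^2 - 152*p - 240) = (p + 2)*(p + 3)*(p^4 - 12*p^3 + 43*p^2 - 24*p - 80) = (p - 5)*(p + 2)*(p + 3)*(p^3 - 7*p^2 + 8*p + 16) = (p - 5)*(p - 4)*(p + 2)*(p + 3)*(p^2 - 3*p - 4) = (p - 5)*(p - 4)^2*(p + 2)*(p + 3)*(p + 1)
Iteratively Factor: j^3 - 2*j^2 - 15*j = (j)*(j^2 - 2*j - 15) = j*(j + 3)*(j - 5)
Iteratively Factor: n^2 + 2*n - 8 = (n + 4)*(n - 2)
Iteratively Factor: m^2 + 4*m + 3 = (m + 3)*(m + 1)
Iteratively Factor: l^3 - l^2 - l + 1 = (l - 1)*(l^2 - 1) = (l - 1)^2*(l + 1)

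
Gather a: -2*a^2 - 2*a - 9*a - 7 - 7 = -2*a^2 - 11*a - 14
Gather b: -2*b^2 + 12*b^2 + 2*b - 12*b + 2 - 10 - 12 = 10*b^2 - 10*b - 20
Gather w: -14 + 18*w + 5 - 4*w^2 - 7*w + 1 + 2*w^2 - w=-2*w^2 + 10*w - 8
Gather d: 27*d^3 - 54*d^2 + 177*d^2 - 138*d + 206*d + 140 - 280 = 27*d^3 + 123*d^2 + 68*d - 140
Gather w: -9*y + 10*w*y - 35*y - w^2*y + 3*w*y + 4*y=-w^2*y + 13*w*y - 40*y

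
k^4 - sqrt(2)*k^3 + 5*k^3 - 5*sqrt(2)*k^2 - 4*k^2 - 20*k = k*(k + 5)*(k - 2*sqrt(2))*(k + sqrt(2))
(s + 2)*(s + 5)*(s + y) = s^3 + s^2*y + 7*s^2 + 7*s*y + 10*s + 10*y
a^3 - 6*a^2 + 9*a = a*(a - 3)^2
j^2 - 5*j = j*(j - 5)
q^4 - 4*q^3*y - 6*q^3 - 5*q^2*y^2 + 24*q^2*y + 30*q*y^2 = q*(q - 6)*(q - 5*y)*(q + y)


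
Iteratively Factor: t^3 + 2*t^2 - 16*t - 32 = (t - 4)*(t^2 + 6*t + 8) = (t - 4)*(t + 4)*(t + 2)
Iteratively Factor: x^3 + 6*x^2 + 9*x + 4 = (x + 1)*(x^2 + 5*x + 4) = (x + 1)^2*(x + 4)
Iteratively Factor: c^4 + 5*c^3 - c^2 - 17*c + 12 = (c - 1)*(c^3 + 6*c^2 + 5*c - 12) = (c - 1)*(c + 4)*(c^2 + 2*c - 3) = (c - 1)^2*(c + 4)*(c + 3)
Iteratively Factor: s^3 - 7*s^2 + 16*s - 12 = (s - 2)*(s^2 - 5*s + 6) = (s - 3)*(s - 2)*(s - 2)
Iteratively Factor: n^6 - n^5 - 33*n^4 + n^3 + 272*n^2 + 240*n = (n + 3)*(n^5 - 4*n^4 - 21*n^3 + 64*n^2 + 80*n) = (n - 5)*(n + 3)*(n^4 + n^3 - 16*n^2 - 16*n) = (n - 5)*(n - 4)*(n + 3)*(n^3 + 5*n^2 + 4*n) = (n - 5)*(n - 4)*(n + 1)*(n + 3)*(n^2 + 4*n) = n*(n - 5)*(n - 4)*(n + 1)*(n + 3)*(n + 4)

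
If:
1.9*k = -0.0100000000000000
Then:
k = -0.01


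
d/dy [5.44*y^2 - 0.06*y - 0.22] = 10.88*y - 0.06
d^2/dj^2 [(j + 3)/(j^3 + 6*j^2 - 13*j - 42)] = 2*((j + 3)*(3*j^2 + 12*j - 13)^2 + (-3*j^2 - 12*j - 3*(j + 2)*(j + 3) + 13)*(j^3 + 6*j^2 - 13*j - 42))/(j^3 + 6*j^2 - 13*j - 42)^3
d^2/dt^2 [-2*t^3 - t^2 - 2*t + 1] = -12*t - 2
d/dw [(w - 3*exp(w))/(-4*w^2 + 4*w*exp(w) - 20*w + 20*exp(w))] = (-(w - 3*exp(w))*(w*exp(w) - 2*w + 6*exp(w) - 5) + (3*exp(w) - 1)*(w^2 - w*exp(w) + 5*w - 5*exp(w)))/(4*(w^2 - w*exp(w) + 5*w - 5*exp(w))^2)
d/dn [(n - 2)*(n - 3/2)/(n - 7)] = (n^2 - 14*n + 43/2)/(n^2 - 14*n + 49)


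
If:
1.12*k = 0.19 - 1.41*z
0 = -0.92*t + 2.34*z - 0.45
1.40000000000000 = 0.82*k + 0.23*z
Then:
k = 2.15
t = -4.49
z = -1.57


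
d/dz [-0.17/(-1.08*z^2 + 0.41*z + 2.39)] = (0.0697 - 0.3672*z)/(-1.08*z^2 + 0.41*z + 2.39)^2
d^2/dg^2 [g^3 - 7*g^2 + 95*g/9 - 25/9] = 6*g - 14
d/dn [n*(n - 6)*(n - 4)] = 3*n^2 - 20*n + 24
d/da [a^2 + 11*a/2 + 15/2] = 2*a + 11/2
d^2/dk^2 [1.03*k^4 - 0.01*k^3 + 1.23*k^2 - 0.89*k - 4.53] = 12.36*k^2 - 0.06*k + 2.46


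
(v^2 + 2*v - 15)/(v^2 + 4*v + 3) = (v^2 + 2*v - 15)/(v^2 + 4*v + 3)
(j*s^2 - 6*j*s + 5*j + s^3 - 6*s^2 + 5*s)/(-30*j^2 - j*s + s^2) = (-j*s^2 + 6*j*s - 5*j - s^3 + 6*s^2 - 5*s)/(30*j^2 + j*s - s^2)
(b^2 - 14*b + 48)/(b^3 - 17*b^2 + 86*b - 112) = (b - 6)/(b^2 - 9*b + 14)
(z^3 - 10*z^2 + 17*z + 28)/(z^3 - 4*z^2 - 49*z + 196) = (z + 1)/(z + 7)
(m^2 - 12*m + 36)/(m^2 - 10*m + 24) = (m - 6)/(m - 4)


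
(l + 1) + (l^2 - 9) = l^2 + l - 8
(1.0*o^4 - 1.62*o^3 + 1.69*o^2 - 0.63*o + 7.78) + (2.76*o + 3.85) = 1.0*o^4 - 1.62*o^3 + 1.69*o^2 + 2.13*o + 11.63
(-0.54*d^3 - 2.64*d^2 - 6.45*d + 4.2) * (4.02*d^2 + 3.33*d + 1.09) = -2.1708*d^5 - 12.411*d^4 - 35.3088*d^3 - 7.4721*d^2 + 6.9555*d + 4.578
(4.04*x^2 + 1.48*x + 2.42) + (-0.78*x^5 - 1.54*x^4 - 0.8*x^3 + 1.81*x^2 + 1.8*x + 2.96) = -0.78*x^5 - 1.54*x^4 - 0.8*x^3 + 5.85*x^2 + 3.28*x + 5.38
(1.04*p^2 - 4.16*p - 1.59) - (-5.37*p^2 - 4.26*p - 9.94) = 6.41*p^2 + 0.0999999999999996*p + 8.35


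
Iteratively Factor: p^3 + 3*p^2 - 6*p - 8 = (p - 2)*(p^2 + 5*p + 4) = (p - 2)*(p + 4)*(p + 1)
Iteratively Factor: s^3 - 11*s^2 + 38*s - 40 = (s - 4)*(s^2 - 7*s + 10) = (s - 4)*(s - 2)*(s - 5)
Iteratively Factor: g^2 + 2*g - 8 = (g + 4)*(g - 2)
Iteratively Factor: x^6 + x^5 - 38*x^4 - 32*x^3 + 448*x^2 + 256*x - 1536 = (x + 4)*(x^5 - 3*x^4 - 26*x^3 + 72*x^2 + 160*x - 384) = (x - 2)*(x + 4)*(x^4 - x^3 - 28*x^2 + 16*x + 192) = (x - 4)*(x - 2)*(x + 4)*(x^3 + 3*x^2 - 16*x - 48) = (x - 4)*(x - 2)*(x + 3)*(x + 4)*(x^2 - 16) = (x - 4)^2*(x - 2)*(x + 3)*(x + 4)*(x + 4)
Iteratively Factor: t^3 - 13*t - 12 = (t - 4)*(t^2 + 4*t + 3) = (t - 4)*(t + 1)*(t + 3)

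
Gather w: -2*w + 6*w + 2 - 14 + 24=4*w + 12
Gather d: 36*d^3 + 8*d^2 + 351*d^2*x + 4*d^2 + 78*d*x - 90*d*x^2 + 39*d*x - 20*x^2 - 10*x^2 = 36*d^3 + d^2*(351*x + 12) + d*(-90*x^2 + 117*x) - 30*x^2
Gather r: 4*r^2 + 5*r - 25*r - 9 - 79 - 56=4*r^2 - 20*r - 144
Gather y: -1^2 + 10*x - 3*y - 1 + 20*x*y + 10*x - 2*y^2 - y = 20*x - 2*y^2 + y*(20*x - 4) - 2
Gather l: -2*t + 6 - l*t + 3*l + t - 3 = l*(3 - t) - t + 3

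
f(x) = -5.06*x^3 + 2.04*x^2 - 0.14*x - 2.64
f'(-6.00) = -571.10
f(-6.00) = 1164.60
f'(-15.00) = -3476.84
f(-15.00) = 17535.96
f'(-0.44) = -4.87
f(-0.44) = -1.75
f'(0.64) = -3.75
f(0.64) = -3.22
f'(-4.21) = -286.37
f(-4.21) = 411.68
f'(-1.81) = -57.26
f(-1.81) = 34.30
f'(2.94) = -119.35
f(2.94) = -114.00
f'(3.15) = -137.91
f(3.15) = -140.99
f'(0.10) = 0.12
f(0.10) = -2.64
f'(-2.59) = -112.54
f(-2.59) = 99.32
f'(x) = -15.18*x^2 + 4.08*x - 0.14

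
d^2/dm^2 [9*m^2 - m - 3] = 18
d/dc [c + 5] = 1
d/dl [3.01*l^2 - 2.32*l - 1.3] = 6.02*l - 2.32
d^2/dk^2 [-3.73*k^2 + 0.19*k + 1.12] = -7.46000000000000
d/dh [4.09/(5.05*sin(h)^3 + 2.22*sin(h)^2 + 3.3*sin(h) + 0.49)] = (-18.1596*sin(h) + 30.98175*cos(2*h) - 44.47875)*cos(h)/(5.05*sin(h)^3 + 2.22*sin(h)^2 + 3.3*sin(h) + 0.49)^2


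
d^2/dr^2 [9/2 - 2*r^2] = -4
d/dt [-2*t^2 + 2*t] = 2 - 4*t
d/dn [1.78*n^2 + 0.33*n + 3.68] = 3.56*n + 0.33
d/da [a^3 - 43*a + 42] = 3*a^2 - 43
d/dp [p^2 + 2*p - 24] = 2*p + 2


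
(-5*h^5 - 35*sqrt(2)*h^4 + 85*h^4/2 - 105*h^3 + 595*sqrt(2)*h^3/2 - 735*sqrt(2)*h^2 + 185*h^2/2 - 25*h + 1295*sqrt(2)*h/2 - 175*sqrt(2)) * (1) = -5*h^5 - 35*sqrt(2)*h^4 + 85*h^4/2 - 105*h^3 + 595*sqrt(2)*h^3/2 - 735*sqrt(2)*h^2 + 185*h^2/2 - 25*h + 1295*sqrt(2)*h/2 - 175*sqrt(2)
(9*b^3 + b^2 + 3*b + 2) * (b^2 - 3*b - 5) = 9*b^5 - 26*b^4 - 45*b^3 - 12*b^2 - 21*b - 10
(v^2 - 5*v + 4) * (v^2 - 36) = v^4 - 5*v^3 - 32*v^2 + 180*v - 144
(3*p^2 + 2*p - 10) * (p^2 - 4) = 3*p^4 + 2*p^3 - 22*p^2 - 8*p + 40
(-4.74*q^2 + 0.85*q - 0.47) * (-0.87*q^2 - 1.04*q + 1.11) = 4.1238*q^4 + 4.1901*q^3 - 5.7365*q^2 + 1.4323*q - 0.5217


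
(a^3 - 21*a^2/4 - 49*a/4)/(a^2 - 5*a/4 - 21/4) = a*(a - 7)/(a - 3)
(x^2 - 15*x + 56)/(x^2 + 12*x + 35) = (x^2 - 15*x + 56)/(x^2 + 12*x + 35)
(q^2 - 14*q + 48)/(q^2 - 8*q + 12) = (q - 8)/(q - 2)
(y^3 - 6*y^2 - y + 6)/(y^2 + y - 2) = (y^2 - 5*y - 6)/(y + 2)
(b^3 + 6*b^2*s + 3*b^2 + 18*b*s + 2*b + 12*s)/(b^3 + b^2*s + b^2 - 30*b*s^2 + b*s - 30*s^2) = (-b - 2)/(-b + 5*s)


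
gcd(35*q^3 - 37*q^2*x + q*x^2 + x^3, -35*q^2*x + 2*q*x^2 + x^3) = -35*q^2 + 2*q*x + x^2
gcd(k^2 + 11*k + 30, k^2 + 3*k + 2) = 1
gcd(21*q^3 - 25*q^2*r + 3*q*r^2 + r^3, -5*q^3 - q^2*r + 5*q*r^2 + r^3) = q - r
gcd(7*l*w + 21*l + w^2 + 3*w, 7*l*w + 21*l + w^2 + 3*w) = 7*l*w + 21*l + w^2 + 3*w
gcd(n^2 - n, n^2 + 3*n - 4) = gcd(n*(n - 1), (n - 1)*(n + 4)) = n - 1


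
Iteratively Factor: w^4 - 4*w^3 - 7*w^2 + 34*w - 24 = (w - 1)*(w^3 - 3*w^2 - 10*w + 24) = (w - 4)*(w - 1)*(w^2 + w - 6) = (w - 4)*(w - 1)*(w + 3)*(w - 2)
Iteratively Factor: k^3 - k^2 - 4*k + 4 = (k - 1)*(k^2 - 4) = (k - 2)*(k - 1)*(k + 2)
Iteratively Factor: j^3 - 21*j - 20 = (j + 4)*(j^2 - 4*j - 5) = (j - 5)*(j + 4)*(j + 1)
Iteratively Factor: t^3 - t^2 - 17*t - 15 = (t + 3)*(t^2 - 4*t - 5) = (t - 5)*(t + 3)*(t + 1)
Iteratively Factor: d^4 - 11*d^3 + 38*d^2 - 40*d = (d)*(d^3 - 11*d^2 + 38*d - 40) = d*(d - 4)*(d^2 - 7*d + 10) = d*(d - 5)*(d - 4)*(d - 2)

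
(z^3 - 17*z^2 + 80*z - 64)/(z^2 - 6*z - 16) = (z^2 - 9*z + 8)/(z + 2)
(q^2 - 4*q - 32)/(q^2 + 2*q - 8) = (q - 8)/(q - 2)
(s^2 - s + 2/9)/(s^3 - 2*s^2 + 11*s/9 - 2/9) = 1/(s - 1)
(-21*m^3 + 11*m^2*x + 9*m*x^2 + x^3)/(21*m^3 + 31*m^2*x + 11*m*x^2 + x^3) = (-m + x)/(m + x)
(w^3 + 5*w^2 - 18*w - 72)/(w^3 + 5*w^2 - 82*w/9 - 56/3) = 9*(w^2 - w - 12)/(9*w^2 - 9*w - 28)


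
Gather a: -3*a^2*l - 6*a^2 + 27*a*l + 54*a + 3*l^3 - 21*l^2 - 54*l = a^2*(-3*l - 6) + a*(27*l + 54) + 3*l^3 - 21*l^2 - 54*l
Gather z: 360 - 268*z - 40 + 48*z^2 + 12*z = 48*z^2 - 256*z + 320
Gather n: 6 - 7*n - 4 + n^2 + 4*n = n^2 - 3*n + 2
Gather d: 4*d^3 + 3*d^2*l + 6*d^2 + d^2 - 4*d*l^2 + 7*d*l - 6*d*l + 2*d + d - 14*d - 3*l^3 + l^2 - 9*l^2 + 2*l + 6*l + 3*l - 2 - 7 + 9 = 4*d^3 + d^2*(3*l + 7) + d*(-4*l^2 + l - 11) - 3*l^3 - 8*l^2 + 11*l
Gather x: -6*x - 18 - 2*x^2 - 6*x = -2*x^2 - 12*x - 18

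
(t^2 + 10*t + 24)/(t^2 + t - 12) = (t + 6)/(t - 3)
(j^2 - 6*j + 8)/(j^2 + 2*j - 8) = (j - 4)/(j + 4)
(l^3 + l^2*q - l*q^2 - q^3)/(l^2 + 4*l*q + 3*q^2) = (l^2 - q^2)/(l + 3*q)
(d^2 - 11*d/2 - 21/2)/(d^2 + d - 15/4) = 2*(2*d^2 - 11*d - 21)/(4*d^2 + 4*d - 15)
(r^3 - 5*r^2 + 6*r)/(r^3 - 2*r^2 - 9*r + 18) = r/(r + 3)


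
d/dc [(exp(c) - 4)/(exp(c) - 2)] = 2*exp(c)/(exp(c) - 2)^2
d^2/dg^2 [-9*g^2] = -18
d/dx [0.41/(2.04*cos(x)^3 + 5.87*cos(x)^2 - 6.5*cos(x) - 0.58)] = (2.5092*cos(x)^2 + 4.8134*cos(x) - 2.665)*sin(x)/(2.04*cos(x)^3 + 5.87*cos(x)^2 - 6.5*cos(x) - 0.58)^2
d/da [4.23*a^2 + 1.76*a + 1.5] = 8.46*a + 1.76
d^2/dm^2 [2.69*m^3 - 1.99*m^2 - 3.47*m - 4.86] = 16.14*m - 3.98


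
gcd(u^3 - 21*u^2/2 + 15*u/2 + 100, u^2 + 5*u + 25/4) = u + 5/2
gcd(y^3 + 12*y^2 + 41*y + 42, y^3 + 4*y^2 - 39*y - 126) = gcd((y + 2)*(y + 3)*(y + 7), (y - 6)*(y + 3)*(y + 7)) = y^2 + 10*y + 21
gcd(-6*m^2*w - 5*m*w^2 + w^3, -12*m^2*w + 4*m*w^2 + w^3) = w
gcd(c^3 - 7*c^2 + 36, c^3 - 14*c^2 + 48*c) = c - 6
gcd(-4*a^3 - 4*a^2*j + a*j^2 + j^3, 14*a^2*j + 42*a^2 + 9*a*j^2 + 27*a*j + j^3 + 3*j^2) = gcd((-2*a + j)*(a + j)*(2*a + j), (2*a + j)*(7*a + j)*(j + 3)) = 2*a + j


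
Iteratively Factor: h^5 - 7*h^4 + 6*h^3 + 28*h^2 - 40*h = (h - 2)*(h^4 - 5*h^3 - 4*h^2 + 20*h) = (h - 5)*(h - 2)*(h^3 - 4*h) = (h - 5)*(h - 2)*(h + 2)*(h^2 - 2*h) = h*(h - 5)*(h - 2)*(h + 2)*(h - 2)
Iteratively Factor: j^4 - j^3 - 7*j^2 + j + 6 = (j - 3)*(j^3 + 2*j^2 - j - 2) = (j - 3)*(j - 1)*(j^2 + 3*j + 2) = (j - 3)*(j - 1)*(j + 2)*(j + 1)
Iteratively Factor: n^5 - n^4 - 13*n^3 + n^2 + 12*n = (n)*(n^4 - n^3 - 13*n^2 + n + 12) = n*(n - 1)*(n^3 - 13*n - 12) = n*(n - 1)*(n + 3)*(n^2 - 3*n - 4) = n*(n - 1)*(n + 1)*(n + 3)*(n - 4)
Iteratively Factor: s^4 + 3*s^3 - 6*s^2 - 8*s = (s)*(s^3 + 3*s^2 - 6*s - 8) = s*(s + 4)*(s^2 - s - 2) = s*(s + 1)*(s + 4)*(s - 2)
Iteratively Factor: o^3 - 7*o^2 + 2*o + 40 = (o + 2)*(o^2 - 9*o + 20) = (o - 5)*(o + 2)*(o - 4)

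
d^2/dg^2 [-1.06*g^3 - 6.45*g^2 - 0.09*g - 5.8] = -6.36*g - 12.9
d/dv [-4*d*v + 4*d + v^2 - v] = -4*d + 2*v - 1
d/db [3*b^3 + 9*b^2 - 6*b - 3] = 9*b^2 + 18*b - 6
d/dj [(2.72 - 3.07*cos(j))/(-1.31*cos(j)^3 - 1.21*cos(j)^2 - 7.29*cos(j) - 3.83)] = (8.0434*cos(j)^3 - 6.9749*cos(j)^2 - 6.5824*cos(j) - 31.5869)*sin(j)/(1.7161*cos(j)^6 + 3.1702*cos(j)^5 + 20.5639*cos(j)^4 + 27.6764*cos(j)^3 + 62.4127*cos(j)^2 + 55.8414*cos(j) + 14.6689)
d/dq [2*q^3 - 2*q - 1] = 6*q^2 - 2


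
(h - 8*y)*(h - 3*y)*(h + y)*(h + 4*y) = h^4 - 6*h^3*y - 27*h^2*y^2 + 76*h*y^3 + 96*y^4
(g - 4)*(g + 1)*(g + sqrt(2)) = g^3 - 3*g^2 + sqrt(2)*g^2 - 3*sqrt(2)*g - 4*g - 4*sqrt(2)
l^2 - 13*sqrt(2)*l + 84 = (l - 7*sqrt(2))*(l - 6*sqrt(2))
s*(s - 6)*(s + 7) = s^3 + s^2 - 42*s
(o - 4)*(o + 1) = o^2 - 3*o - 4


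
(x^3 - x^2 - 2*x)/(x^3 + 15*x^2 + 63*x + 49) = x*(x - 2)/(x^2 + 14*x + 49)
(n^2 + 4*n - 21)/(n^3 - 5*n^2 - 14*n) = (-n^2 - 4*n + 21)/(n*(-n^2 + 5*n + 14))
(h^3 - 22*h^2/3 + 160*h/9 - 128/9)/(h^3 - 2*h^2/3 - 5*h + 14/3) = (9*h^2 - 48*h + 64)/(3*(3*h^2 + 4*h - 7))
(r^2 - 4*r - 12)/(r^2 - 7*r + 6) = (r + 2)/(r - 1)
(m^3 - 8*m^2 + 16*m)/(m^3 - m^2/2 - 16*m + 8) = 2*m*(m - 4)/(2*m^2 + 7*m - 4)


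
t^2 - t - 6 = (t - 3)*(t + 2)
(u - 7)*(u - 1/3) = u^2 - 22*u/3 + 7/3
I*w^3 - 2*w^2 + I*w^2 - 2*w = w*(w + 2*I)*(I*w + I)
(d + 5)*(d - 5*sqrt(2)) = d^2 - 5*sqrt(2)*d + 5*d - 25*sqrt(2)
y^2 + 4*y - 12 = (y - 2)*(y + 6)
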